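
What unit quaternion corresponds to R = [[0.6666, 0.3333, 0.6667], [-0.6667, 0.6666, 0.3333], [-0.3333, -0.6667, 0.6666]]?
0.866 - 0.2887i + 0.2887j - 0.2887k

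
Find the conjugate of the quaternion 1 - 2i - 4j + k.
1 + 2i + 4j - k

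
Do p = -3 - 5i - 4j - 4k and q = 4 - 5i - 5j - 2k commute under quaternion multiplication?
No: pq = -65 - 17i + 9j - 5k ≠ -65 + 7i - 11j - 15k = qp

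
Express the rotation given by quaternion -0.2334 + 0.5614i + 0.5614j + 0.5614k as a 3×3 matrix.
[[-0.2607, 0.8924, 0.3683], [0.3683, -0.2607, 0.8924], [0.8924, 0.3683, -0.2607]]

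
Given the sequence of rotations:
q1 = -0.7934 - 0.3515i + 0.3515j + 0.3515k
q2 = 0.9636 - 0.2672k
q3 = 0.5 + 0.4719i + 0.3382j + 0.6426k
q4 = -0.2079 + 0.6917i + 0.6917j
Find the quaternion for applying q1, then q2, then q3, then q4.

q2 · q1 = -0.6706 - 0.2448i + 0.4326j + 0.5507k
q3 · q2 · q1 = -0.72 - 0.5306i - 0.4277j + 0.1314k
q4 · q3 · q2 · q1 = 0.8125 - 0.2968i - 0.5j + 0.0439k
0.8125 - 0.2968i - 0.5j + 0.0439k


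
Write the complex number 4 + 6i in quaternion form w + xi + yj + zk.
4 + 6i + 0j + 0k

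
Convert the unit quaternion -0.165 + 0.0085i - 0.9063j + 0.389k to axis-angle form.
axis = (0.0086, -0.9189, 0.3944), θ = 199°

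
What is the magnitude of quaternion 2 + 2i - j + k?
√10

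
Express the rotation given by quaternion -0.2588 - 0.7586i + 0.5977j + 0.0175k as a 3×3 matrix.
[[0.2849, -0.8978, -0.3359], [-0.9159, -0.1516, -0.3717], [0.2828, 0.4136, -0.8654]]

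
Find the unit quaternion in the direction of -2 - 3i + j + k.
-0.5164 - 0.7746i + 0.2582j + 0.2582k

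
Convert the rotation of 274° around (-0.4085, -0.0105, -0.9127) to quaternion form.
-0.7314 - 0.2786i - 0.0072j - 0.6225k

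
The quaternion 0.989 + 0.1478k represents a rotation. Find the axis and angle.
axis = (0, 0, 1), θ = 17°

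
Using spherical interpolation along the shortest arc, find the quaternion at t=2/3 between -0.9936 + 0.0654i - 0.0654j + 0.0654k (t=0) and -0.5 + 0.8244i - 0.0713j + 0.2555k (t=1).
-0.7464 + 0.6263i - 0.0771j + 0.2115k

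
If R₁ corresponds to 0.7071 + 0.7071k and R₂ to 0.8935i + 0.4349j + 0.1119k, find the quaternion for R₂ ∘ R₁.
-0.0791 + 0.9393i - 0.3243j + 0.0791k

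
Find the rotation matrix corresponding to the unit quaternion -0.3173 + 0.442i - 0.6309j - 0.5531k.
[[-0.4079, -0.9087, -0.0886], [-0.2067, -0.0026, 0.9784], [-0.8893, 0.4174, -0.1868]]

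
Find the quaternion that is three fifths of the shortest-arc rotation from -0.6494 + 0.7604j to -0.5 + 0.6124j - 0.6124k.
-0.5909 + 0.7088j - 0.3852k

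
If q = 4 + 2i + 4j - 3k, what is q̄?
4 - 2i - 4j + 3k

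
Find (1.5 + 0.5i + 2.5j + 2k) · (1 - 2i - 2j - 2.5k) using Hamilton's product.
12.5 - 4.75i - 3.25j + 2.25k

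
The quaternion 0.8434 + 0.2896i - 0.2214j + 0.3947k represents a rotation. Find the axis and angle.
axis = (0.539, -0.4121, 0.7346), θ = 65°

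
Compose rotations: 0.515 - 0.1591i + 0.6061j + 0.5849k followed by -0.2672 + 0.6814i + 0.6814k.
-0.4277 - 0.0196i - 0.6689j + 0.6076k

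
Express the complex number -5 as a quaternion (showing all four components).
-5 + 0i + 0j + 0k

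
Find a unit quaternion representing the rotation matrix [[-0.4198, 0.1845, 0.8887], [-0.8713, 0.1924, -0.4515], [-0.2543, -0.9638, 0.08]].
0.4617 - 0.2774i + 0.6189j - 0.5717k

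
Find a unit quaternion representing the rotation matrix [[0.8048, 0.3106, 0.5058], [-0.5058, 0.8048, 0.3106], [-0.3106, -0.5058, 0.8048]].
0.9239 - 0.2209i + 0.2209j - 0.2209k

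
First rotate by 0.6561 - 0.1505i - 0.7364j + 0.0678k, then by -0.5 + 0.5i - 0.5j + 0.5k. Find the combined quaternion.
-0.6549 + 0.7376i - 0.069j - 0.1493k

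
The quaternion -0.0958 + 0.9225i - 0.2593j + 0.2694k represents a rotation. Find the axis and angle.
axis = (0.9268, -0.2605, 0.2706), θ = 191°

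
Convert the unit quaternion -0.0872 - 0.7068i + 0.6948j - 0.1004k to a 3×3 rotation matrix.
[[0.0143, -0.9997, 0.0208], [-0.9647, -0.0193, -0.2628], [0.2631, -0.0162, -0.9646]]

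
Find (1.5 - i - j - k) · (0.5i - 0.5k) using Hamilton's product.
1.25i - j - 0.25k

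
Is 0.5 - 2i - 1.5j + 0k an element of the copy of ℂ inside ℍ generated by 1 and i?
No. The quaternion 0.5 - 2i - 1.5j has j-coefficient y = -1.5 and k-coefficient z = 0, not both zero, so it does not lie in the complex subalgebra spanned by 1 and i.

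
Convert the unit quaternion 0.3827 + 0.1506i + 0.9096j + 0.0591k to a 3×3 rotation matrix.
[[-0.6617, 0.2287, 0.714], [0.3192, 0.9477, -0.0078], [-0.6784, 0.2228, -0.7001]]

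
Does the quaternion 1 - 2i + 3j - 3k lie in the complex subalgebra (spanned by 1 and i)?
No. The quaternion 1 - 2i + 3j - 3k has j-coefficient y = 3 and k-coefficient z = -3, not both zero, so it does not lie in the complex subalgebra spanned by 1 and i.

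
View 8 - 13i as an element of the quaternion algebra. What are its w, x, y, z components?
8 - 13i + 0j + 0k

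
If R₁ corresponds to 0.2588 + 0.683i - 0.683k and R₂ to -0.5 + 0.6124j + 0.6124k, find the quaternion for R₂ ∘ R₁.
0.2889 - 0.7598i + 0.5768j + 0.0817k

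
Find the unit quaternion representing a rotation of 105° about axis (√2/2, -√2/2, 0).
0.6088 + 0.561i - 0.561j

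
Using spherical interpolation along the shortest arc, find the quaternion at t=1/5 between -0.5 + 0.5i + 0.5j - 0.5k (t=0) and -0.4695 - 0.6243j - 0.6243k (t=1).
-0.5778 + 0.4505i + 0.2812j - 0.6198k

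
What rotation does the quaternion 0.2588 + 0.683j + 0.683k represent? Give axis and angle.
axis = (0, √2/2, √2/2), θ = 5π/6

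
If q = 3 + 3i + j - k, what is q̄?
3 - 3i - j + k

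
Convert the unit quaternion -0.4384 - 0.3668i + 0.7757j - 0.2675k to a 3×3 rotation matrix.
[[-0.3465, -0.8036, -0.4839], [-0.3345, 0.5878, -0.7366], [0.8764, -0.0934, -0.4725]]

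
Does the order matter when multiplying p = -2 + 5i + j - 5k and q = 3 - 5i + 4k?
Yes: pq = 39 + 29i + 8j - 18k ≠ 39 + 21i - 2j - 28k = qp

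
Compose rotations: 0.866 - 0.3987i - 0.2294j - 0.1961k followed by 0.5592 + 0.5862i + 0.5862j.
0.8525 + 0.1697i + 0.4943j - 0.0104k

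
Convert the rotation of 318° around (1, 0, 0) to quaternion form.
-0.9336 + 0.3584i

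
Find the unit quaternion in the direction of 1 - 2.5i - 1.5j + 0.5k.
0.3203 - 0.8006i - 0.4804j + 0.1601k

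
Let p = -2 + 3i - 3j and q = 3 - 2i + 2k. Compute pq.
7i - 15j - 10k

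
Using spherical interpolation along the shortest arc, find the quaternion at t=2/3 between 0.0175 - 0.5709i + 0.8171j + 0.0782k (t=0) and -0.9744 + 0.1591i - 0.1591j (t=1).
0.7854 - 0.3792i + 0.488j + 0.0346k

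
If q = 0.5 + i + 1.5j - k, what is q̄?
0.5 - i - 1.5j + k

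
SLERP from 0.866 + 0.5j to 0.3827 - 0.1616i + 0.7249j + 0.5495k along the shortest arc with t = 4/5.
0.5113 - 0.1346i + 0.7149j + 0.4576k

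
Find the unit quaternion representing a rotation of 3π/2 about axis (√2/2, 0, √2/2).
-0.7071 + 0.5i + 0.5k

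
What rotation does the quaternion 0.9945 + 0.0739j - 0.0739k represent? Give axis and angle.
axis = (0, √2/2, -√2/2), θ = 12°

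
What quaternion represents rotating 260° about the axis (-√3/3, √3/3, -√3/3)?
-0.6428 - 0.4423i + 0.4423j - 0.4423k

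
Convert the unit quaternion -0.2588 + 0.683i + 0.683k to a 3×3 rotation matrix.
[[0.067, 0.3535, 0.933], [-0.3535, -0.866, 0.3535], [0.933, -0.3535, 0.067]]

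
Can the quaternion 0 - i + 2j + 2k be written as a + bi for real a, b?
No. The quaternion -i + 2j + 2k has j-coefficient y = 2 and k-coefficient z = 2, not both zero, so it does not lie in the complex subalgebra spanned by 1 and i.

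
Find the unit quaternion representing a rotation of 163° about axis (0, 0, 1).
0.1478 + 0.989k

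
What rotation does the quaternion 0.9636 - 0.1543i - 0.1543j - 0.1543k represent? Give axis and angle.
axis = (-√3/3, -√3/3, -√3/3), θ = 31°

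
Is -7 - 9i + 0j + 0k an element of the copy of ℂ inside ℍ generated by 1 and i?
Yes. The quaternion -7 - 9i has j- and k-coefficients y = z = 0, so it lies in the complex subalgebra spanned by 1 and i.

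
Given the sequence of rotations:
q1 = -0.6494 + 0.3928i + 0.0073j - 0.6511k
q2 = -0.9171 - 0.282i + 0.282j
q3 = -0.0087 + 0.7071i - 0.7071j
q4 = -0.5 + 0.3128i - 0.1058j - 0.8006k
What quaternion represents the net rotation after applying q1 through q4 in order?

q2 · q1 = 0.7043 - 0.3607i - 0.3734j + 0.4843k
q3 · q2 · q1 = -0.0151 + 0.1587i - 0.8372j - 0.5233k
q4 · q3 · q2 · q1 = -0.5496 - 0.699i + 0.4568j + 0.0287k
-0.5496 - 0.699i + 0.4568j + 0.0287k


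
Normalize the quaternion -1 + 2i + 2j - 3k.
-0.2357 + 0.4714i + 0.4714j - 0.7071k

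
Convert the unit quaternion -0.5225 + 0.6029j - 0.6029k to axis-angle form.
axis = (0, √2/2, -√2/2), θ = 243°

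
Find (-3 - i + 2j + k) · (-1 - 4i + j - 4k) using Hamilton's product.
1 + 4i - 13j + 18k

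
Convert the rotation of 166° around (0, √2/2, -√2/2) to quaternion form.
0.1219 + 0.7018j - 0.7018k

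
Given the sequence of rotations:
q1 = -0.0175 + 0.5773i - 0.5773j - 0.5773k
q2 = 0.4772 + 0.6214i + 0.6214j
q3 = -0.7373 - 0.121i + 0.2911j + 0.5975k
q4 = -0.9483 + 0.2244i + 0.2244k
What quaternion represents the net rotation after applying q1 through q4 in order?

q2 · q1 = -0.0084 - 0.0941i + 0.0724j - 0.993k
q3 · q2 · q1 = 0.567 - 0.2619i - 0.2322j + 0.7458k
q4 · q3 · q2 · q1 = -0.6463 + 0.4277i - 0.0059j - 0.6321k
-0.6463 + 0.4277i - 0.0059j - 0.6321k


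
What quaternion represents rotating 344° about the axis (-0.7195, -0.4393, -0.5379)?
-0.9903 - 0.1001i - 0.0611j - 0.0749k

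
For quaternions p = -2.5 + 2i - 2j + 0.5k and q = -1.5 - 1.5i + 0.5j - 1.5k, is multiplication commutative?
No: pq = 8.5 + 3.5i + 4j + k ≠ 8.5 - 2i - 0.5j + 5k = qp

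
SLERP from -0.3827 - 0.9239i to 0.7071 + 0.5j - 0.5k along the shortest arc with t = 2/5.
-0.6432 - 0.6736i - 0.2575j + 0.2575k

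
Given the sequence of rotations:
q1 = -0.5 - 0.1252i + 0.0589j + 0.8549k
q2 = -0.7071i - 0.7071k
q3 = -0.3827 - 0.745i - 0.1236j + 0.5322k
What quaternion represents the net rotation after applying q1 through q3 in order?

q2 · q1 = 0.516 + 0.3952i + 0.693j + 0.3119k
q3 · q2 · q1 = 0.0166 - 0.943i + 0.1137j - 0.3122k
0.0166 - 0.943i + 0.1137j - 0.3122k


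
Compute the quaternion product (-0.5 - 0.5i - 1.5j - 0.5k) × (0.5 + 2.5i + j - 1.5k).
1.75 + 1.25i - 3.25j + 3.75k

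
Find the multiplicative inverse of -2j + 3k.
0.1538j - 0.2308k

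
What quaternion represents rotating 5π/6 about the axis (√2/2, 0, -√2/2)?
0.2588 + 0.683i - 0.683k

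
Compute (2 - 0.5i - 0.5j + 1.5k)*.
2 + 0.5i + 0.5j - 1.5k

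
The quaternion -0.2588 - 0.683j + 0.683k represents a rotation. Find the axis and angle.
axis = (0, -√2/2, √2/2), θ = 7π/6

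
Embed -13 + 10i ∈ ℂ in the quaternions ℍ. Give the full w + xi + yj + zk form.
-13 + 10i + 0j + 0k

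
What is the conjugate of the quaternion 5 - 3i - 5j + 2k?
5 + 3i + 5j - 2k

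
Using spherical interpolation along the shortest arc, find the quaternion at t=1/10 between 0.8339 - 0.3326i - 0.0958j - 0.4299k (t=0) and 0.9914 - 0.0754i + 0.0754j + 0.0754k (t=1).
0.8658 - 0.3112i - 0.0793j - 0.3838k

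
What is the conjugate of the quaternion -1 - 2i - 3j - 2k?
-1 + 2i + 3j + 2k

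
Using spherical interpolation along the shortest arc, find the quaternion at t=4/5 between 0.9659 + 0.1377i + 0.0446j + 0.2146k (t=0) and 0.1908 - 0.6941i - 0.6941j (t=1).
0.4672 - 0.6095i - 0.6373j + 0.0641k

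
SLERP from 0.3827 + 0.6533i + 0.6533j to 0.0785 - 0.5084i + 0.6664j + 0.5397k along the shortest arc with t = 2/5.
0.3363 + 0.2216i + 0.8661j + 0.2961k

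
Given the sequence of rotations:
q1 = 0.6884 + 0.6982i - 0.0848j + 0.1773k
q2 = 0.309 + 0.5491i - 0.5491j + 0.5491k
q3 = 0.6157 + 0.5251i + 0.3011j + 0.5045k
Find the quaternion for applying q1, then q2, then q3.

q2 · q1 = -0.3146 + 0.543i - 0.1182j + 0.7696k
q3 · q2 · q1 = -0.8315 + 0.4605i - 0.2977j + 0.0896k
-0.8315 + 0.4605i - 0.2977j + 0.0896k


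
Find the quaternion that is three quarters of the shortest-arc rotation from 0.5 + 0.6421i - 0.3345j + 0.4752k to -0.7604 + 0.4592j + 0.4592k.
0.8078 + 0.208i - 0.4984j - 0.2361k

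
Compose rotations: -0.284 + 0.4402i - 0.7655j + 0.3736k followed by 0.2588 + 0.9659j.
0.6659 + 0.4748i - 0.4724j - 0.3285k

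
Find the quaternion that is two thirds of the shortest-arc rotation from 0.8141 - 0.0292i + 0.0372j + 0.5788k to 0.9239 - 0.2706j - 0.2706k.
0.9828 - 0.0112i - 0.1825j + 0.0246k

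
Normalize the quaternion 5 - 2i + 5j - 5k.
0.5625 - 0.225i + 0.5625j - 0.5625k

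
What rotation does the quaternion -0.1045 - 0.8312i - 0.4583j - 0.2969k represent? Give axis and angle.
axis = (-0.8358, -0.4608, -0.2985), θ = 192°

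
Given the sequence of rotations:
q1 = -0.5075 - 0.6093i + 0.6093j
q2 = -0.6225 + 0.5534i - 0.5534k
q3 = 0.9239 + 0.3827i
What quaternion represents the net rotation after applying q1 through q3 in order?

q2 · q1 = 0.6531 + 0.4356i - 0.0421j + 0.618k
q3 · q2 · q1 = 0.4367 + 0.6524i - 0.2754j + 0.5549k
0.4367 + 0.6524i - 0.2754j + 0.5549k


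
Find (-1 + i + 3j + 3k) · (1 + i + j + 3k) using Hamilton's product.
-14 + 6i + 2j - 2k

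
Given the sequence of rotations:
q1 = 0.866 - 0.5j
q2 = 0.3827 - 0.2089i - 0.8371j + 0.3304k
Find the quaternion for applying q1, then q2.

q2 · q1 = -0.0871 - 0.0157i - 0.9163j + 0.3906k
-0.0871 - 0.0157i - 0.9163j + 0.3906k


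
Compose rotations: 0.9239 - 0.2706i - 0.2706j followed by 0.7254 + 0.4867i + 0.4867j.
0.9336 + 0.2534i + 0.2534j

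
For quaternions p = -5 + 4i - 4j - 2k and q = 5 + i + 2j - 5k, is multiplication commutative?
No: pq = -31 + 39i - 12j + 27k ≠ -31 - 9i - 48j + 3k = qp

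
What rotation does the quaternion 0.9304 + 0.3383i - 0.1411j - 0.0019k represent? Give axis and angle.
axis = (0.9229, -0.3849, -0.0052), θ = 43°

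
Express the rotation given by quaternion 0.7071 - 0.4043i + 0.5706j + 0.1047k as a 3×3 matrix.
[[0.3269, -0.6095, 0.7223], [-0.3133, 0.6512, 0.6912], [-0.8916, -0.4523, 0.0219]]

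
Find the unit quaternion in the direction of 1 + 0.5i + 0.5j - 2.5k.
0.3592 + 0.1796i + 0.1796j - 0.898k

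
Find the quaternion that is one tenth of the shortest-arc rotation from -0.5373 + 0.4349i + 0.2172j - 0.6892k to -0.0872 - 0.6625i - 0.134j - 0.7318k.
-0.5272 + 0.3264i + 0.19j - 0.7612k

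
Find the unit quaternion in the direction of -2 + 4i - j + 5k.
-0.2949 + 0.5898i - 0.1474j + 0.7372k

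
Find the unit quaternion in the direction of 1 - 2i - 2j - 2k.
0.2774 - 0.5547i - 0.5547j - 0.5547k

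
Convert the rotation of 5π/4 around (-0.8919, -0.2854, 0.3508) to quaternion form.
-0.3827 - 0.824i - 0.2637j + 0.3241k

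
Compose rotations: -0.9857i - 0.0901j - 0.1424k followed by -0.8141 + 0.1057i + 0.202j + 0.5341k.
0.1984 + 0.8218i - 0.4381j + 0.3055k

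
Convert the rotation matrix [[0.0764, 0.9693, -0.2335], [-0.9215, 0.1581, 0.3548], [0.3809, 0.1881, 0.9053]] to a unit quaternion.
0.7314 - 0.057i - 0.21j - 0.6463k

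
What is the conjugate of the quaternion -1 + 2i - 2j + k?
-1 - 2i + 2j - k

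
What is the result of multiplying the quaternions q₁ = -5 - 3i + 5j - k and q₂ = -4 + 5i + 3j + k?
21 - 5i - 37j - 35k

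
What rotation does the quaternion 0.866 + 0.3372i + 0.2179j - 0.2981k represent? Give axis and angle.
axis = (0.6743, 0.4358, -0.5961), θ = π/3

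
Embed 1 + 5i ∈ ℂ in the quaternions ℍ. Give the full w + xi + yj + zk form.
1 + 5i + 0j + 0k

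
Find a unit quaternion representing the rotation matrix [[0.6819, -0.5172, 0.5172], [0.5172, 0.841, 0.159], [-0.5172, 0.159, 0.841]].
0.917 + 0.282j + 0.282k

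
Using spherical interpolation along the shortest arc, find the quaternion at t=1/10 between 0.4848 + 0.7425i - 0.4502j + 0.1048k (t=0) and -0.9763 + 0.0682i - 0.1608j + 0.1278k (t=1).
0.5868 + 0.6955i - 0.4062j + 0.0828k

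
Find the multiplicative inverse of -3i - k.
0.3i + 0.1k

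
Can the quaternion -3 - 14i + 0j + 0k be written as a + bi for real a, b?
Yes. The quaternion -3 - 14i has j- and k-coefficients y = z = 0, so it lies in the complex subalgebra spanned by 1 and i.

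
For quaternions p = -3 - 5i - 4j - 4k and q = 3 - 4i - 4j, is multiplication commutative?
No: pq = -45 - 19i + 16j - 8k ≠ -45 + 13i - 16j - 16k = qp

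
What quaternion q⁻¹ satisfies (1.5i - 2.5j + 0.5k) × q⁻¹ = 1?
-0.1714i + 0.2857j - 0.0571k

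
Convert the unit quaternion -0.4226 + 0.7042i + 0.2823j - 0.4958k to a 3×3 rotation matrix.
[[0.349, -0.0215, -0.9369], [0.8166, -0.4834, 0.3153], [-0.4597, -0.8751, -0.1512]]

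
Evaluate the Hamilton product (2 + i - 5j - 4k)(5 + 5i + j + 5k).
30 - 6i - 48j + 16k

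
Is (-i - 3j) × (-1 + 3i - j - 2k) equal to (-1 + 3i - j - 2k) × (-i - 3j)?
No: pq = 7i + j + 10k ≠ -5i + 5j - 10k = qp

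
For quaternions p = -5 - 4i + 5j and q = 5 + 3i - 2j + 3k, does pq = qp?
No: pq = -3 - 20i + 47j - 22k ≠ -3 - 50i + 23j - 8k = qp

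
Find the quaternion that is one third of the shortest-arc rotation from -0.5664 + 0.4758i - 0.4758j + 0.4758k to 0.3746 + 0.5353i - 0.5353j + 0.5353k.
-0.27 + 0.5559i - 0.5559j + 0.5559k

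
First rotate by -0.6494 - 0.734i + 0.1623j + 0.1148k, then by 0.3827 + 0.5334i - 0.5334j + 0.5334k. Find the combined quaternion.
0.1683 - 0.7751i - 0.0442j - 0.6074k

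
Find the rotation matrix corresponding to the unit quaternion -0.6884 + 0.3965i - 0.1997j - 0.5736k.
[[0.2622, -0.9481, -0.1799], [0.6314, 0.0275, 0.775], [-0.7298, -0.3168, 0.6058]]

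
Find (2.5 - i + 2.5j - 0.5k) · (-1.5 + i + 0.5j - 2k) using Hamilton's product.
-5 - 0.75i - 5j - 7.25k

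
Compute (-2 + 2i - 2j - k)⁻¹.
-0.1538 - 0.1538i + 0.1538j + 0.0769k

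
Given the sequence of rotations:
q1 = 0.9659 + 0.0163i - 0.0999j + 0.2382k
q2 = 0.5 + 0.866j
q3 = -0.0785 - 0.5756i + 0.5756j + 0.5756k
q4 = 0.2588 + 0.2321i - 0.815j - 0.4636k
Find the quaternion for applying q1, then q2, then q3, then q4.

q2 · q1 = 0.5695 + 0.2144i + 0.7865j + 0.105k
q3 · q2 · q1 = -0.4344 - 0.7369i + 0.4499j - 0.2566k
q4 · q3 · q2 · q1 = 0.3063 + 0.1262i + 0.8717j - 0.3612k
0.3063 + 0.1262i + 0.8717j - 0.3612k


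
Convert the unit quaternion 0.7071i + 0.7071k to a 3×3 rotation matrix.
[[0, 0, 1], [0, -1, 0], [1, 0, 0]]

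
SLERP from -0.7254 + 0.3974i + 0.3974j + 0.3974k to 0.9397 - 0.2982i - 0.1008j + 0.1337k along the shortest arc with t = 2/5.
-0.857 + 0.3772i + 0.2931j + 0.1932k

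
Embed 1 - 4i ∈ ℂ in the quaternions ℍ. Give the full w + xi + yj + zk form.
1 - 4i + 0j + 0k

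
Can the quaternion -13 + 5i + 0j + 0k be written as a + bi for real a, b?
Yes. The quaternion -13 + 5i has j- and k-coefficients y = z = 0, so it lies in the complex subalgebra spanned by 1 and i.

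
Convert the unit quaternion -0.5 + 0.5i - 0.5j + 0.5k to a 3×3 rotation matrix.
[[0, 0, 1], [-1, 0, 0], [0, -1, 0]]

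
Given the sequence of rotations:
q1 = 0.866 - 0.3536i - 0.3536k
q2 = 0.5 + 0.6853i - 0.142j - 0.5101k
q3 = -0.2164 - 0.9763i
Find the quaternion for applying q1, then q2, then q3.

q2 · q1 = 0.495 + 0.4669i + 0.2997j - 0.6688k
q3 · q2 · q1 = 0.3487 - 0.5843i - 0.7178j - 0.1479k
0.3487 - 0.5843i - 0.7178j - 0.1479k


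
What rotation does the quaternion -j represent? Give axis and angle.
axis = (0, -1, 0), θ = π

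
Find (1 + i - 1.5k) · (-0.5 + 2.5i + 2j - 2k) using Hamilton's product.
-6 + 5i + 0.25j + 0.75k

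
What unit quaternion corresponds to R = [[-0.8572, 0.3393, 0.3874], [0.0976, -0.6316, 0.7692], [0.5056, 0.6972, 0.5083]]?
-0.0698 + 0.2579i + 0.4235j + 0.8656k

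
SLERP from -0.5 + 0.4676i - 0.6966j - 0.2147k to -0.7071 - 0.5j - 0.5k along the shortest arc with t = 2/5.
-0.6123 + 0.2928i - 0.6478j - 0.346k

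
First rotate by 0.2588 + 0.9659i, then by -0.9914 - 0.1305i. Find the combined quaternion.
-0.1305 - 0.9914i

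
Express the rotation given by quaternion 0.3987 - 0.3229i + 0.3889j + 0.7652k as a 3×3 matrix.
[[-0.4735, -0.8613, -0.1841], [0.359, -0.3796, 0.8527], [-0.8043, 0.3377, 0.489]]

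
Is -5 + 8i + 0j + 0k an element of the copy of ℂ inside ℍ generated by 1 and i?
Yes. The quaternion -5 + 8i has j- and k-coefficients y = z = 0, so it lies in the complex subalgebra spanned by 1 and i.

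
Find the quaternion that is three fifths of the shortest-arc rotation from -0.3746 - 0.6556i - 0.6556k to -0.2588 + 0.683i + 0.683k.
0.0035 - 0.7071i - 0.7071k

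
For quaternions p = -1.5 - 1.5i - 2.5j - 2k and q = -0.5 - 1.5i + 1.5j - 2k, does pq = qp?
No: pq = -1.75 + 11i - j - 2k ≠ -1.75 - 5i - j + 10k = qp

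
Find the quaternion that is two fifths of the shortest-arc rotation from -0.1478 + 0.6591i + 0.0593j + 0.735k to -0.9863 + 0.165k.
-0.6166 + 0.4811i + 0.0433j + 0.6216k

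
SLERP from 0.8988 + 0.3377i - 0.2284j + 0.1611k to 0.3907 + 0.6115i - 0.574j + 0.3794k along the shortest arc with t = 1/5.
0.8277 + 0.4122i - 0.3137j + 0.2157k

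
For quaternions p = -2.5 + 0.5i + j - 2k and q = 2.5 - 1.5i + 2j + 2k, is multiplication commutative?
No: pq = -3.5 + 11i - 0.5j - 7.5k ≠ -3.5 - i - 4.5j - 12.5k = qp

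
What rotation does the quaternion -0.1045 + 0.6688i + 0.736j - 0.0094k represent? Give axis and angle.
axis = (0.6725, 0.7401, -0.0095), θ = 192°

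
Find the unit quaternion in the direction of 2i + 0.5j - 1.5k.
0.7845i + 0.1961j - 0.5883k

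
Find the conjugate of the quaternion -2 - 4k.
-2 + 4k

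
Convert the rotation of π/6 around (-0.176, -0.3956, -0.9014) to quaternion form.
0.9659 - 0.0456i - 0.1024j - 0.2333k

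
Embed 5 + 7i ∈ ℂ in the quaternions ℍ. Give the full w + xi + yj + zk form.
5 + 7i + 0j + 0k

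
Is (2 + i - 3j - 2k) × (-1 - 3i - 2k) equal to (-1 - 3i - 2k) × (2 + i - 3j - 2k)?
No: pq = -3 - i + 11j - 11k ≠ -3 - 13i - 5j + 7k = qp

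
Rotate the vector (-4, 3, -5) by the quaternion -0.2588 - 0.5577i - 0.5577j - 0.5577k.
(-2.577, -6.042, 2.619)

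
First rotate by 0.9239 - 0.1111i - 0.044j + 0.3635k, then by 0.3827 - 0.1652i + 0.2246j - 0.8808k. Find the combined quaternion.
0.6653 - 0.1523i + 0.3486j - 0.6424k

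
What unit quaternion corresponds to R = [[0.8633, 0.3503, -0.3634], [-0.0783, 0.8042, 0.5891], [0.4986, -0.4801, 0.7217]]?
0.9205 - 0.2904i - 0.2341j - 0.1164k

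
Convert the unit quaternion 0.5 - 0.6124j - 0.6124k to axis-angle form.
axis = (0, -√2/2, -√2/2), θ = 2π/3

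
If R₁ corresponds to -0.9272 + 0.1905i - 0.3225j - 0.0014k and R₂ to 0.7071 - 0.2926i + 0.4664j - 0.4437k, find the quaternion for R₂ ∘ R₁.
-0.4501 + 0.2623i - 0.7454j + 0.4159k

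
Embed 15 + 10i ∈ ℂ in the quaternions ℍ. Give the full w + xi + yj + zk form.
15 + 10i + 0j + 0k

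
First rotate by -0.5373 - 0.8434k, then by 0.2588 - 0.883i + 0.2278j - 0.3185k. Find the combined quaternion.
-0.4077 + 0.2823i - 0.8671j - 0.0471k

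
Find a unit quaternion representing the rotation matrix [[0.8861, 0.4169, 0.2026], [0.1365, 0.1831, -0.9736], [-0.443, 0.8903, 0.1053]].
0.7373 + 0.632i + 0.2189j - 0.0951k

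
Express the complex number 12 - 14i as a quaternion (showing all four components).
12 - 14i + 0j + 0k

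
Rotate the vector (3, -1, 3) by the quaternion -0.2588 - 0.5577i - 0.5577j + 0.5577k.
(-2.643, -1.488, -3.131)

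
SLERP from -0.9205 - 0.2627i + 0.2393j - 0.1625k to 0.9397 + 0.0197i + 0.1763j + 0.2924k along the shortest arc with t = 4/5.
-0.9553 - 0.0707i - 0.0934j - 0.2714k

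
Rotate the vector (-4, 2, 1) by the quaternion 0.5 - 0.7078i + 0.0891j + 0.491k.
(-3.848, -1.632, 1.878)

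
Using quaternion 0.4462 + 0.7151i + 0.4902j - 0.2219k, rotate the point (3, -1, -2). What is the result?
(0.123, 3.342, -1.678)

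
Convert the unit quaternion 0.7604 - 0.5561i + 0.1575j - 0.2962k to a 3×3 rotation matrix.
[[0.7749, 0.2753, 0.569], [-0.6256, 0.206, 0.7524], [0.0899, -0.939, 0.3319]]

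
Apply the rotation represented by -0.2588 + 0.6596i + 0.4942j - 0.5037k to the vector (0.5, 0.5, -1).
(1.118, 0.424, -0.265)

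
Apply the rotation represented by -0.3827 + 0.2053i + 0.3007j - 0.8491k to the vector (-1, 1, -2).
(1.254, -0.593, -2.019)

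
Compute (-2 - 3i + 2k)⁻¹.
-0.1176 + 0.1765i - 0.1176k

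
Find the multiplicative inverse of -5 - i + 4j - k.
-0.1163 + 0.0233i - 0.093j + 0.0233k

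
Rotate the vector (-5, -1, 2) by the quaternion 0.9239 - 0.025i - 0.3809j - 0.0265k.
(-5.015, -0.715, -2.083)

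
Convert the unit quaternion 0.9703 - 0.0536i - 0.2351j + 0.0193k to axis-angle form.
axis = (-0.2216, -0.9719, 0.0798), θ = 28°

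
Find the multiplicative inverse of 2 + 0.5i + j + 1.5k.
0.2667 - 0.0667i - 0.1333j - 0.2k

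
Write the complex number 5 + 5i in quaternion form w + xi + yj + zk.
5 + 5i + 0j + 0k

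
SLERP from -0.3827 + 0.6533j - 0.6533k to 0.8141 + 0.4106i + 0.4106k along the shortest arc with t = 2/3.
-0.7392 - 0.2989i + 0.2503j - 0.5492k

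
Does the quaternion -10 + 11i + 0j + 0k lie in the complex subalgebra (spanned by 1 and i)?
Yes. The quaternion -10 + 11i has j- and k-coefficients y = z = 0, so it lies in the complex subalgebra spanned by 1 and i.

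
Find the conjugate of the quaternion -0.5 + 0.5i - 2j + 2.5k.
-0.5 - 0.5i + 2j - 2.5k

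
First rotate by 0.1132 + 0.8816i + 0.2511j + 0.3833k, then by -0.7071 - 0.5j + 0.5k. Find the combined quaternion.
-0.1461 - 0.9406i + 0.2066j + 0.2264k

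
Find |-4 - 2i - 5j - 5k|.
√70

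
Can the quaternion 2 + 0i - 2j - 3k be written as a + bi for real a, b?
No. The quaternion 2 - 2j - 3k has j-coefficient y = -2 and k-coefficient z = -3, not both zero, so it does not lie in the complex subalgebra spanned by 1 and i.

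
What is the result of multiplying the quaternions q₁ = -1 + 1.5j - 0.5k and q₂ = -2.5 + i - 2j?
5.5 - 2i - 2.25j - 0.25k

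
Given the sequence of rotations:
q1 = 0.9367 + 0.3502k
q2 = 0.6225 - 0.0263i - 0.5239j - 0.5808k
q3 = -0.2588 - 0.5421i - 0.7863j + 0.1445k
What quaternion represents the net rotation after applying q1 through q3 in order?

q2 · q1 = 0.7865 - 0.2081i - 0.4815j - 0.326k
q3 · q2 · q1 = -0.6479 - 0.0466i - 0.7006j + 0.2954k
-0.6479 - 0.0466i - 0.7006j + 0.2954k


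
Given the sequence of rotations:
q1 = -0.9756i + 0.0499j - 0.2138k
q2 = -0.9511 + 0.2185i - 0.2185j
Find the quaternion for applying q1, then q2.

q2 · q1 = 0.2241 + 0.9746i - 0.0007j + 0.0011k
0.2241 + 0.9746i - 0.0007j + 0.0011k


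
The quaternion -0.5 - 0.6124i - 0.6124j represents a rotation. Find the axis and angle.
axis = (-√2/2, -√2/2, 0), θ = 4π/3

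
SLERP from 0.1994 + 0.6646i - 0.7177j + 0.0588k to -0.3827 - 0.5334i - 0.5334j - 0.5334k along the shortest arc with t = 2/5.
0.3717 + 0.8207i - 0.261j + 0.3466k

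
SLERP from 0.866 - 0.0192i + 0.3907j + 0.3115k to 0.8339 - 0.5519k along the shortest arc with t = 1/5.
0.9332 - 0.0163i + 0.3325j + 0.1354k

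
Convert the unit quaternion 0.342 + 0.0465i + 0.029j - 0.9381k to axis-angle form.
axis = (0.0495, 0.0309, -0.9983), θ = 140°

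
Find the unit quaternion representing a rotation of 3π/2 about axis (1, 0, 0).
-0.7071 + 0.7071i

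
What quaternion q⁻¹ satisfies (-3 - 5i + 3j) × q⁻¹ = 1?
-0.0698 + 0.1163i - 0.0698j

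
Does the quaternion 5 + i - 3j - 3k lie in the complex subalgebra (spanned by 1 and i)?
No. The quaternion 5 + i - 3j - 3k has j-coefficient y = -3 and k-coefficient z = -3, not both zero, so it does not lie in the complex subalgebra spanned by 1 and i.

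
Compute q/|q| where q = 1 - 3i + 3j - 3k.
0.189 - 0.5669i + 0.5669j - 0.5669k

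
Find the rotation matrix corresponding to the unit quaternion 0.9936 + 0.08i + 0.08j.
[[0.9872, 0.0128, 0.159], [0.0128, 0.9872, -0.159], [-0.159, 0.159, 0.9744]]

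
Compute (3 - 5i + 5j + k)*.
3 + 5i - 5j - k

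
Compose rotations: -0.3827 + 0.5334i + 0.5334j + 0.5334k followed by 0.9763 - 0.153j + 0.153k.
-0.3736 + 0.3575i + 0.6609j + 0.5438k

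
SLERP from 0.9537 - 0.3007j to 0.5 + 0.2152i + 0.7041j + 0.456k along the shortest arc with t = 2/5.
0.9548 + 0.1111i + 0.1438j + 0.2354k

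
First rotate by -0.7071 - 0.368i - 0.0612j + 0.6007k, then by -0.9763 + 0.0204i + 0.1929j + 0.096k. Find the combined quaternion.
0.652 + 0.4666i - 0.1242j - 0.5846k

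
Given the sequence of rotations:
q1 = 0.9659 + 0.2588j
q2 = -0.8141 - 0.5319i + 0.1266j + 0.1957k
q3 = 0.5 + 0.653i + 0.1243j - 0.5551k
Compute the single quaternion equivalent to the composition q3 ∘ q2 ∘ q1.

q2 · q1 = -0.8191 - 0.5644i - 0.0884j + 0.0514k
q3 · q2 · q1 = -0.0015 - 0.8598i + 0.1337j + 0.4928k
-0.0015 - 0.8598i + 0.1337j + 0.4928k


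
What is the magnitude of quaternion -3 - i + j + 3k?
√20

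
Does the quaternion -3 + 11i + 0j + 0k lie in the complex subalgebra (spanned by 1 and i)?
Yes. The quaternion -3 + 11i has j- and k-coefficients y = z = 0, so it lies in the complex subalgebra spanned by 1 and i.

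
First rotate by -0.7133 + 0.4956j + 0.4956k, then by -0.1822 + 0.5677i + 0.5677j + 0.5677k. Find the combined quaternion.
-0.4327 - 0.4049i - 0.7766j - 0.2139k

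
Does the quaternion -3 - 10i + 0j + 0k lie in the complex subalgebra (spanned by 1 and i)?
Yes. The quaternion -3 - 10i has j- and k-coefficients y = z = 0, so it lies in the complex subalgebra spanned by 1 and i.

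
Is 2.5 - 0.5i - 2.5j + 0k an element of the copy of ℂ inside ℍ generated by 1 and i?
No. The quaternion 2.5 - 0.5i - 2.5j has j-coefficient y = -2.5 and k-coefficient z = 0, not both zero, so it does not lie in the complex subalgebra spanned by 1 and i.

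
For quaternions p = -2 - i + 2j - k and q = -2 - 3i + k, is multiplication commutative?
No: pq = 2 + 10i + 6k ≠ 2 + 6i - 8j - 6k = qp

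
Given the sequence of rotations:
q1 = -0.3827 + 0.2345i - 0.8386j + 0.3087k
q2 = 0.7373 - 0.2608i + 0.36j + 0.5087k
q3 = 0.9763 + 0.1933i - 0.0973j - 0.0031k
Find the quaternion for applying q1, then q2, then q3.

q2 · q1 = -0.0761 + 0.8104i - 0.5563j + 0.1672k
q3 · q2 · q1 = -0.2846 + 0.7585i - 0.5705j + 0.1348k
-0.2846 + 0.7585i - 0.5705j + 0.1348k


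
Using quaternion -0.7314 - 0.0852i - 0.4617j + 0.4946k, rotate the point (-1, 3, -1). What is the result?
(1.731, 2.715, -0.796)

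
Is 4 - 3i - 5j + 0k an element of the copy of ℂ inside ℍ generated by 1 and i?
No. The quaternion 4 - 3i - 5j has j-coefficient y = -5 and k-coefficient z = 0, not both zero, so it does not lie in the complex subalgebra spanned by 1 and i.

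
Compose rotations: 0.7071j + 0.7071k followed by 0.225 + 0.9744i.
-0.5299j + 0.8481k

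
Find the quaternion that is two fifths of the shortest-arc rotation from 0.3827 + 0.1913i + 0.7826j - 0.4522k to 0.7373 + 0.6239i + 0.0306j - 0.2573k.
0.5977 + 0.4169i + 0.5391j - 0.4223k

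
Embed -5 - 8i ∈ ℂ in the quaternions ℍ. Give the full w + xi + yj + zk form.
-5 - 8i + 0j + 0k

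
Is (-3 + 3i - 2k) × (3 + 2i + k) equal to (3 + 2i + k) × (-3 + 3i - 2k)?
No: pq = -13 + 3i - 7j - 9k ≠ -13 + 3i + 7j - 9k = qp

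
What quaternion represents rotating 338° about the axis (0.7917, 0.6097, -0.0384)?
-0.9816 + 0.1511i + 0.1163j - 0.0073k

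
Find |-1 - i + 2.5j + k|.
3.041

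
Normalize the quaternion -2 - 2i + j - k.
-0.6325 - 0.6325i + 0.3162j - 0.3162k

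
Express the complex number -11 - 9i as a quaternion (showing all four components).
-11 - 9i + 0j + 0k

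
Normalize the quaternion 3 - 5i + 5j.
0.3906 - 0.6509i + 0.6509j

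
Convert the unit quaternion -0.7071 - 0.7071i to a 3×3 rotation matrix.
[[1, 0, 0], [0, 0, -1], [0, 1, 0]]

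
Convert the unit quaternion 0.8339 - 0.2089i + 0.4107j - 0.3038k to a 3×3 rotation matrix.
[[0.4781, 0.3351, 0.8119], [-0.6783, 0.7281, 0.0989], [-0.558, -0.5979, 0.5754]]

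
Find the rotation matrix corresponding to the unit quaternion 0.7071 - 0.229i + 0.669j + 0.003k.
[[0.1049, -0.3106, 0.9447], [-0.3022, 0.8951, 0.3279], [-0.9475, -0.3198, 0]]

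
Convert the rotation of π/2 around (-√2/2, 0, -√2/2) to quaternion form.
0.7071 - 0.5i - 0.5k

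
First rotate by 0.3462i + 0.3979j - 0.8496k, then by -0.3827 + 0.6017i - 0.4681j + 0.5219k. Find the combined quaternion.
0.4214 + 0.0575i + 0.5396j + 0.7266k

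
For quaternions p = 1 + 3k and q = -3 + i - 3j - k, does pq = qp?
No: pq = 10i - 10k ≠ -8i - 6j - 10k = qp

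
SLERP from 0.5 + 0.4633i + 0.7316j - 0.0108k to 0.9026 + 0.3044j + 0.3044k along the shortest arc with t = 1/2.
0.7673 + 0.2535i + 0.5668j + 0.1606k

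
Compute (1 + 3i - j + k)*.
1 - 3i + j - k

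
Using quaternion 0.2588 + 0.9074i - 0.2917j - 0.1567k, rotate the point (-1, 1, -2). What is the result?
(-0.358, 0.671, 2.328)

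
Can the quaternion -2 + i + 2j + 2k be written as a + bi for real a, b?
No. The quaternion -2 + i + 2j + 2k has j-coefficient y = 2 and k-coefficient z = 2, not both zero, so it does not lie in the complex subalgebra spanned by 1 and i.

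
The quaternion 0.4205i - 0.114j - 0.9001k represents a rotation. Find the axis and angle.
axis = (0.4205, -0.114, -0.9001), θ = π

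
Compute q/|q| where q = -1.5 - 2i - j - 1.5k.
-0.4867 - 0.6489i - 0.3244j - 0.4867k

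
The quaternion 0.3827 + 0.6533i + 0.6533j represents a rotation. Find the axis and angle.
axis = (√2/2, √2/2, 0), θ = 3π/4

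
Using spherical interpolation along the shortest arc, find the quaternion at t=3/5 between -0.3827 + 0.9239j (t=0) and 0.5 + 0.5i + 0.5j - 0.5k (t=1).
0.1675 + 0.3646i + 0.8403j - 0.3646k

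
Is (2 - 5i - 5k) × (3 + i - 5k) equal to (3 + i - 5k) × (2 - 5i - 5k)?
No: pq = -14 - 13i - 30j - 25k ≠ -14 - 13i + 30j - 25k = qp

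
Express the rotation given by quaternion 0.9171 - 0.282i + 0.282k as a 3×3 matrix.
[[0.841, -0.5172, -0.159], [0.5172, 0.6819, 0.5172], [-0.159, -0.5172, 0.841]]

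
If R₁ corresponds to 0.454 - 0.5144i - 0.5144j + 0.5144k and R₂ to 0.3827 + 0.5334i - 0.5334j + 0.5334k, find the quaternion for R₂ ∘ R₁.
-0.1006 + 0.0453i - 0.9878j - 0.1097k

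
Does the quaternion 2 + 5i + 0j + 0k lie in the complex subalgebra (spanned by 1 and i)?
Yes. The quaternion 2 + 5i has j- and k-coefficients y = z = 0, so it lies in the complex subalgebra spanned by 1 and i.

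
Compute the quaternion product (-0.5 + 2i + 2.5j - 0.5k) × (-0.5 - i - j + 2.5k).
6 + 5.25i - 5.25j - 0.5k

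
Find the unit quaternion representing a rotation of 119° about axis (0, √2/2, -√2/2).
0.5075 + 0.6093j - 0.6093k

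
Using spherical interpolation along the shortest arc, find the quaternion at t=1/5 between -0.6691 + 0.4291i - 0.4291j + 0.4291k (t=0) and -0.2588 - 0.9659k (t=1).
-0.5321 + 0.3861i - 0.3861j + 0.6472k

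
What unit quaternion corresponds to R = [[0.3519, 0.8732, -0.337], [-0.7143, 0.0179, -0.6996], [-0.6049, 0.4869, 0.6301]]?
0.7071 + 0.4195i + 0.0947j - 0.5613k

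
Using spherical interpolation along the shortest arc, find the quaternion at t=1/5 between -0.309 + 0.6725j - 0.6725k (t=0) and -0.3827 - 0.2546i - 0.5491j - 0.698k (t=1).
-0.384 - 0.0696i + 0.4578j - 0.7988k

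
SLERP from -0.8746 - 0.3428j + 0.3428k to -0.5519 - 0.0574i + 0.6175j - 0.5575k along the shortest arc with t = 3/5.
-0.9246 - 0.0449i + 0.29j - 0.243k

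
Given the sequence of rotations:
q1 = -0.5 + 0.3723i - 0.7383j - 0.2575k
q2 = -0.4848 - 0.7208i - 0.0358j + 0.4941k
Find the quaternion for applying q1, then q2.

q2 · q1 = 0.6116 + 0.5539i + 0.3742j + 0.4233k
0.6116 + 0.5539i + 0.3742j + 0.4233k


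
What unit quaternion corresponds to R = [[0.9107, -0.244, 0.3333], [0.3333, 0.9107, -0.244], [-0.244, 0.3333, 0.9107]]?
0.9659 + 0.1494i + 0.1494j + 0.1494k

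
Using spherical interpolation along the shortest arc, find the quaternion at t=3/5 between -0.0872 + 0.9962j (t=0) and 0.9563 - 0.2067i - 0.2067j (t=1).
-0.7374 + 0.1498i + 0.6586j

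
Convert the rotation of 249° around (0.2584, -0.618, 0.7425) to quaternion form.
-0.5664 + 0.213i - 0.5093j + 0.6119k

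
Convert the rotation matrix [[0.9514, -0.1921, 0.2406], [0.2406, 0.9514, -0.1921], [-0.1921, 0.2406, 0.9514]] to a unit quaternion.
0.9816 + 0.1102i + 0.1102j + 0.1102k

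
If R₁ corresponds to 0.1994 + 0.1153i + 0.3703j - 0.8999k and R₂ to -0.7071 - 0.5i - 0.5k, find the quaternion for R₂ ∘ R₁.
-0.5333 + 0.0039i - 0.7694j + 0.3515k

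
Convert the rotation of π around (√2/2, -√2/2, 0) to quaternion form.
0.7071i - 0.7071j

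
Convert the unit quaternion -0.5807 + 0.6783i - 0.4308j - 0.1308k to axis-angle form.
axis = (0.8332, -0.5292, -0.1607), θ = 251°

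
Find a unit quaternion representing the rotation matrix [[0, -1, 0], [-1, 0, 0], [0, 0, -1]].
-0.7071i + 0.7071j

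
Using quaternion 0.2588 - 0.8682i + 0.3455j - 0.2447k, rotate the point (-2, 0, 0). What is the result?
(-1.283, 1.453, -0.492)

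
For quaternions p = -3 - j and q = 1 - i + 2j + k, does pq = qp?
No: pq = -1 + 2i - 7j - 4k ≠ -1 + 4i - 7j - 2k = qp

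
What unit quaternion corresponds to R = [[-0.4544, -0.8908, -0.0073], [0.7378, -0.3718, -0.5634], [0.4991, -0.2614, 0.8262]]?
0.5 + 0.151i - 0.2532j + 0.8143k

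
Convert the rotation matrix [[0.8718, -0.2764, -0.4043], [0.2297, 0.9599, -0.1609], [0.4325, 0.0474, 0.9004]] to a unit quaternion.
0.9659 + 0.0539i - 0.2166j + 0.131k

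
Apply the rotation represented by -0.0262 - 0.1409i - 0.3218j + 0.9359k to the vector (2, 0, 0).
(-1.918, 0.083, -0.561)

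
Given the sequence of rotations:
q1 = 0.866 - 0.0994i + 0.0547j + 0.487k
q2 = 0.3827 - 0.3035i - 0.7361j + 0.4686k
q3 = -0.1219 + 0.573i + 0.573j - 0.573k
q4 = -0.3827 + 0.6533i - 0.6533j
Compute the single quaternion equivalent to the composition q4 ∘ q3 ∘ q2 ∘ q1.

q2 · q1 = 0.1133 - 0.685i - 0.5153j + 0.5024k
q3 · q2 · q1 = 0.9618 + 0.141i + 0.2324j - 0.0289k
q4 · q3 · q2 · q1 = -0.3084 + 0.5933i - 0.6984j + 0.255k
-0.3084 + 0.5933i - 0.6984j + 0.255k


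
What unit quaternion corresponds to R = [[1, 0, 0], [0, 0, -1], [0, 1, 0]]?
0.7071 + 0.7071i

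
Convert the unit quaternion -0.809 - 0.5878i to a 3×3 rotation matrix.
[[1, 0, 0], [0, 0.309, -0.9511], [0, 0.9511, 0.309]]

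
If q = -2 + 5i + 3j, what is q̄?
-2 - 5i - 3j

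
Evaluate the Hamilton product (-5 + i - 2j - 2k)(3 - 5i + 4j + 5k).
8 + 26i - 21j - 37k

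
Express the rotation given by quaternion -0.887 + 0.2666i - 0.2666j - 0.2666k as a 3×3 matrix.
[[0.7157, -0.6151, 0.3308], [0.3308, 0.7157, 0.6151], [-0.6151, -0.3308, 0.7157]]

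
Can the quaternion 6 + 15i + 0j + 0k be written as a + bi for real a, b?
Yes. The quaternion 6 + 15i has j- and k-coefficients y = z = 0, so it lies in the complex subalgebra spanned by 1 and i.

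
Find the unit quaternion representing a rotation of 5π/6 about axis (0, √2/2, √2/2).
0.2588 + 0.683j + 0.683k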